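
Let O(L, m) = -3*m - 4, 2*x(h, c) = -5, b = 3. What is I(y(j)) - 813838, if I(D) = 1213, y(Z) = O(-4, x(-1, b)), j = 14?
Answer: -812625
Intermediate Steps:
x(h, c) = -5/2 (x(h, c) = (½)*(-5) = -5/2)
O(L, m) = -4 - 3*m
y(Z) = 7/2 (y(Z) = -4 - 3*(-5/2) = -4 + 15/2 = 7/2)
I(y(j)) - 813838 = 1213 - 813838 = -812625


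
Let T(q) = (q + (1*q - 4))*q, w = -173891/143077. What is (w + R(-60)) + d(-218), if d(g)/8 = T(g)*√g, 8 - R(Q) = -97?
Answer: 14849194/143077 + 767360*I*√218 ≈ 103.78 + 1.133e+7*I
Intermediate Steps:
w = -173891/143077 (w = -173891*1/143077 = -173891/143077 ≈ -1.2154)
R(Q) = 105 (R(Q) = 8 - 1*(-97) = 8 + 97 = 105)
T(q) = q*(-4 + 2*q) (T(q) = (q + (q - 4))*q = (q + (-4 + q))*q = (-4 + 2*q)*q = q*(-4 + 2*q))
d(g) = 16*g^(3/2)*(-2 + g) (d(g) = 8*((2*g*(-2 + g))*√g) = 8*(2*g^(3/2)*(-2 + g)) = 16*g^(3/2)*(-2 + g))
(w + R(-60)) + d(-218) = (-173891/143077 + 105) + 16*(-218)^(3/2)*(-2 - 218) = 14849194/143077 + 16*(-218*I*√218)*(-220) = 14849194/143077 + 767360*I*√218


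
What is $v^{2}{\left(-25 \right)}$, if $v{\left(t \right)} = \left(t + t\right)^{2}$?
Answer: $6250000$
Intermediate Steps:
$v{\left(t \right)} = 4 t^{2}$ ($v{\left(t \right)} = \left(2 t\right)^{2} = 4 t^{2}$)
$v^{2}{\left(-25 \right)} = \left(4 \left(-25\right)^{2}\right)^{2} = \left(4 \cdot 625\right)^{2} = 2500^{2} = 6250000$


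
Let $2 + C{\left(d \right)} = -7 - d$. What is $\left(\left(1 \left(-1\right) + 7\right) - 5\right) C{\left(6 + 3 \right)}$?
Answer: $-18$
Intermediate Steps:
$C{\left(d \right)} = -9 - d$ ($C{\left(d \right)} = -2 - \left(7 + d\right) = -9 - d$)
$\left(\left(1 \left(-1\right) + 7\right) - 5\right) C{\left(6 + 3 \right)} = \left(\left(1 \left(-1\right) + 7\right) - 5\right) \left(-9 - \left(6 + 3\right)\right) = \left(\left(-1 + 7\right) - 5\right) \left(-9 - 9\right) = \left(6 - 5\right) \left(-9 - 9\right) = 1 \left(-18\right) = -18$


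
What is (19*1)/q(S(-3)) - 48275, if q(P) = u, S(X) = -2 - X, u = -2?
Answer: -96569/2 ≈ -48285.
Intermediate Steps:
q(P) = -2
(19*1)/q(S(-3)) - 48275 = (19*1)/(-2) - 48275 = 19*(-½) - 48275 = -19/2 - 48275 = -96569/2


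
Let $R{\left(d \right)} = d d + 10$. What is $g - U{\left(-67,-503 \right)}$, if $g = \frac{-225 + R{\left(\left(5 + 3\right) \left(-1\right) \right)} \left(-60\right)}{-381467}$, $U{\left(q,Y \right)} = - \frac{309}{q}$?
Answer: $- \frac{117560748}{25558289} \approx -4.5997$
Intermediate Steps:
$R{\left(d \right)} = 10 + d^{2}$ ($R{\left(d \right)} = d^{2} + 10 = 10 + d^{2}$)
$g = \frac{4665}{381467}$ ($g = \frac{-225 + \left(10 + \left(\left(5 + 3\right) \left(-1\right)\right)^{2}\right) \left(-60\right)}{-381467} = \left(-225 + \left(10 + \left(8 \left(-1\right)\right)^{2}\right) \left(-60\right)\right) \left(- \frac{1}{381467}\right) = \left(-225 + \left(10 + \left(-8\right)^{2}\right) \left(-60\right)\right) \left(- \frac{1}{381467}\right) = \left(-225 + \left(10 + 64\right) \left(-60\right)\right) \left(- \frac{1}{381467}\right) = \left(-225 + 74 \left(-60\right)\right) \left(- \frac{1}{381467}\right) = \left(-225 - 4440\right) \left(- \frac{1}{381467}\right) = \left(-4665\right) \left(- \frac{1}{381467}\right) = \frac{4665}{381467} \approx 0.012229$)
$g - U{\left(-67,-503 \right)} = \frac{4665}{381467} - - \frac{309}{-67} = \frac{4665}{381467} - \left(-309\right) \left(- \frac{1}{67}\right) = \frac{4665}{381467} - \frac{309}{67} = - \frac{117560748}{25558289}$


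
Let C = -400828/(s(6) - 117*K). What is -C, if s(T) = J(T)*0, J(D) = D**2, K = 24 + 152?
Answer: -100207/5148 ≈ -19.465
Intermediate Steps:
K = 176
s(T) = 0 (s(T) = T**2*0 = 0)
C = 100207/5148 (C = -400828/(0 - 117*176) = -400828/(0 - 20592) = -400828/(-20592) = -400828*(-1/20592) = 100207/5148 ≈ 19.465)
-C = -1*100207/5148 = -100207/5148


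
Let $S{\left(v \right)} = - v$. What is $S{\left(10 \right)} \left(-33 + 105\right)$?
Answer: $-720$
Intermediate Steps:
$S{\left(10 \right)} \left(-33 + 105\right) = \left(-1\right) 10 \left(-33 + 105\right) = \left(-10\right) 72 = -720$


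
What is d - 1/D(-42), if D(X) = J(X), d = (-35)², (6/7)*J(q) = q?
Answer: 60026/49 ≈ 1225.0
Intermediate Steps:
J(q) = 7*q/6
d = 1225
D(X) = 7*X/6
d - 1/D(-42) = 1225 - 1/((7/6)*(-42)) = 1225 - 1/(-49) = 1225 - 1*(-1/49) = 1225 + 1/49 = 60026/49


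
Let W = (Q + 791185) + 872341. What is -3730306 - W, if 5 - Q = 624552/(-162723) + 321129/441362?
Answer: -129128080469149073/23939916242 ≈ -5.3938e+6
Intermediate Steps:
Q = 194165729729/23939916242 (Q = 5 - (624552/(-162723) + 321129/441362) = 5 - (624552*(-1/162723) + 321129*(1/441362)) = 5 - (-208184/54241 + 321129/441362) = 5 - 1*(-74466148519/23939916242) = 5 + 74466148519/23939916242 = 194165729729/23939916242 ≈ 8.1105)
W = 39824867272119021/23939916242 (W = (194165729729/23939916242 + 791185) + 872341 = 18941096797656499/23939916242 + 872341 = 39824867272119021/23939916242 ≈ 1.6635e+6)
-3730306 - W = -3730306 - 1*39824867272119021/23939916242 = -3730306 - 39824867272119021/23939916242 = -129128080469149073/23939916242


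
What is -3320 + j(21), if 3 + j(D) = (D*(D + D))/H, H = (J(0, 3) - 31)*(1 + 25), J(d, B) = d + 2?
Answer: -1253212/377 ≈ -3324.2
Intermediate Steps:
J(d, B) = 2 + d
H = -754 (H = ((2 + 0) - 31)*(1 + 25) = (2 - 31)*26 = -29*26 = -754)
j(D) = -3 - D²/377 (j(D) = -3 + (D*(D + D))/(-754) = -3 + (D*(2*D))*(-1/754) = -3 + (2*D²)*(-1/754) = -3 - D²/377)
-3320 + j(21) = -3320 + (-3 - 1/377*21²) = -3320 + (-3 - 1/377*441) = -3320 + (-3 - 441/377) = -3320 - 1572/377 = -1253212/377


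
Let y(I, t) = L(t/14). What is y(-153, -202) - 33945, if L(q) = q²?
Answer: -1653104/49 ≈ -33737.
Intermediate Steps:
y(I, t) = t²/196 (y(I, t) = (t/14)² = t²/196)
y(-153, -202) - 33945 = (1/196)*(-202)² - 33945 = (1/196)*40804 - 33945 = 10201/49 - 33945 = -1653104/49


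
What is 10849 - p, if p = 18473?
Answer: -7624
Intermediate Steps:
10849 - p = 10849 - 1*18473 = 10849 - 18473 = -7624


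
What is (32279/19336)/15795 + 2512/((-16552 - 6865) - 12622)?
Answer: -19641844681/282224292120 ≈ -0.069597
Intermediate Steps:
(32279/19336)/15795 + 2512/((-16552 - 6865) - 12622) = (32279*(1/19336))*(1/15795) + 2512/(-23417 - 12622) = (32279/19336)*(1/15795) + 2512/(-36039) = 2483/23493240 + 2512*(-1/36039) = 2483/23493240 - 2512/36039 = -19641844681/282224292120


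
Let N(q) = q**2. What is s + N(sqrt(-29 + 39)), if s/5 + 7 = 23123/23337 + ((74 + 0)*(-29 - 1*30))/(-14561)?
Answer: -6302334700/339810057 ≈ -18.547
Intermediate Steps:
s = -9700435270/339810057 (s = -35 + 5*(23123/23337 + ((74 + 0)*(-29 - 1*30))/(-14561)) = -35 + 5*(23123*(1/23337) + (74*(-29 - 30))*(-1/14561)) = -35 + 5*(23123/23337 + (74*(-59))*(-1/14561)) = -35 + 5*(23123/23337 - 4366*(-1/14561)) = -35 + 5*(23123/23337 + 4366/14561) = -35 + 5*(438583345/339810057) = -35 + 2192916725/339810057 = -9700435270/339810057 ≈ -28.547)
s + N(sqrt(-29 + 39)) = -9700435270/339810057 + (sqrt(-29 + 39))**2 = -9700435270/339810057 + (sqrt(10))**2 = -9700435270/339810057 + 10 = -6302334700/339810057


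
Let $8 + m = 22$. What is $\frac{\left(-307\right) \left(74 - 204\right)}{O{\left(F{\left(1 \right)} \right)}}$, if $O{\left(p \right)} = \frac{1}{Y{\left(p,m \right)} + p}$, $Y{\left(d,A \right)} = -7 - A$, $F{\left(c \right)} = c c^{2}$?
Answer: $-798200$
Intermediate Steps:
$F{\left(c \right)} = c^{3}$
$m = 14$ ($m = -8 + 22 = 14$)
$O{\left(p \right)} = \frac{1}{-21 + p}$ ($O{\left(p \right)} = \frac{1}{\left(-7 - 14\right) + p} = \frac{1}{-21 + p}$)
$\frac{\left(-307\right) \left(74 - 204\right)}{O{\left(F{\left(1 \right)} \right)}} = \frac{\left(-307\right) \left(74 - 204\right)}{\frac{1}{-21 + 1^{3}}} = \frac{\left(-307\right) \left(-130\right)}{\frac{1}{-21 + 1}} = \frac{39910}{\frac{1}{-20}} = \frac{39910}{- \frac{1}{20}} = 39910 \left(-20\right) = -798200$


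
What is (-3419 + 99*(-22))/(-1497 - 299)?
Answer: 5597/1796 ≈ 3.1164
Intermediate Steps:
(-3419 + 99*(-22))/(-1497 - 299) = (-3419 - 2178)/(-1796) = -5597*(-1/1796) = 5597/1796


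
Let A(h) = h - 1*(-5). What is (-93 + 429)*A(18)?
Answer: 7728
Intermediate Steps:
A(h) = 5 + h (A(h) = h + 5 = 5 + h)
(-93 + 429)*A(18) = (-93 + 429)*(5 + 18) = 336*23 = 7728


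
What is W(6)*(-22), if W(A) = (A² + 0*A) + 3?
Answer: -858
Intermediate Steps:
W(A) = 3 + A² (W(A) = (A² + 0) + 3 = A² + 3 = 3 + A²)
W(6)*(-22) = (3 + 6²)*(-22) = (3 + 36)*(-22) = 39*(-22) = -858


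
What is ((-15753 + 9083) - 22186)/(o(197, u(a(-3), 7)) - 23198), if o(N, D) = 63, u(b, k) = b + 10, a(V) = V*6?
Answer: 28856/23135 ≈ 1.2473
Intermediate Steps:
a(V) = 6*V
u(b, k) = 10 + b
((-15753 + 9083) - 22186)/(o(197, u(a(-3), 7)) - 23198) = ((-15753 + 9083) - 22186)/(63 - 23198) = (-6670 - 22186)/(-23135) = -28856*(-1/23135) = 28856/23135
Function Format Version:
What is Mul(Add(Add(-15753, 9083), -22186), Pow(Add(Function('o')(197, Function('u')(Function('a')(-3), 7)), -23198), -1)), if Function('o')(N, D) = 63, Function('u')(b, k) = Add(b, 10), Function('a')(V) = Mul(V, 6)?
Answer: Rational(28856, 23135) ≈ 1.2473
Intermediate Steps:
Function('a')(V) = Mul(6, V)
Function('u')(b, k) = Add(10, b)
Mul(Add(Add(-15753, 9083), -22186), Pow(Add(Function('o')(197, Function('u')(Function('a')(-3), 7)), -23198), -1)) = Mul(Add(Add(-15753, 9083), -22186), Pow(Add(63, -23198), -1)) = Mul(Add(-6670, -22186), Pow(-23135, -1)) = Mul(-28856, Rational(-1, 23135)) = Rational(28856, 23135)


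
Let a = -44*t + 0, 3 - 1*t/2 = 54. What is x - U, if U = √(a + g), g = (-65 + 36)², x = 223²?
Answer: 49656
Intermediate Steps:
x = 49729
t = -102 (t = 6 - 2*54 = 6 - 108 = -102)
g = 841 (g = (-29)² = 841)
a = 4488 (a = -44*(-102) + 0 = 4488 + 0 = 4488)
U = 73 (U = √(4488 + 841) = √5329 = 73)
x - U = 49729 - 1*73 = 49729 - 73 = 49656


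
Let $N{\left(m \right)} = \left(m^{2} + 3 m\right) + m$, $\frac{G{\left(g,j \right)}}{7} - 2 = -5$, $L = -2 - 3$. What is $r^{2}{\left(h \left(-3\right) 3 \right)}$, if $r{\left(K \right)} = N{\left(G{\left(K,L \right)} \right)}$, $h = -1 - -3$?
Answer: $127449$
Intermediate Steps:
$L = -5$
$G{\left(g,j \right)} = -21$ ($G{\left(g,j \right)} = 14 + 7 \left(-5\right) = 14 - 35 = -21$)
$h = 2$ ($h = -1 + 3 = 2$)
$N{\left(m \right)} = m^{2} + 4 m$
$r{\left(K \right)} = 357$ ($r{\left(K \right)} = - 21 \left(4 - 21\right) = \left(-21\right) \left(-17\right) = 357$)
$r^{2}{\left(h \left(-3\right) 3 \right)} = 357^{2} = 127449$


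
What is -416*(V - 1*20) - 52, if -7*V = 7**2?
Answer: 11180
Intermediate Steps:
V = -7 (V = -1/7*7**2 = -1/7*49 = -7)
-416*(V - 1*20) - 52 = -416*(-7 - 1*20) - 52 = -416*(-7 - 20) - 52 = -416*(-27) - 52 = 11232 - 52 = 11180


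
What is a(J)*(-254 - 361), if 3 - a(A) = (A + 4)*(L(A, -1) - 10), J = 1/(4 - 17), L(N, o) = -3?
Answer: -33210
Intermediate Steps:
J = -1/13 (J = 1/(-13) = -1/13 ≈ -0.076923)
a(A) = 55 + 13*A (a(A) = 3 - (A + 4)*(-3 - 10) = 3 - (4 + A)*(-13) = 3 - (-52 - 13*A) = 3 + (52 + 13*A) = 55 + 13*A)
a(J)*(-254 - 361) = (55 + 13*(-1/13))*(-254 - 361) = (55 - 1)*(-615) = 54*(-615) = -33210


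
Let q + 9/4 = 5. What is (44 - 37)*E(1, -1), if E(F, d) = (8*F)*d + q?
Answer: -147/4 ≈ -36.750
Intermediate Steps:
q = 11/4 (q = -9/4 + 5 = 11/4 ≈ 2.7500)
E(F, d) = 11/4 + 8*F*d (E(F, d) = (8*F)*d + 11/4 = 8*F*d + 11/4 = 11/4 + 8*F*d)
(44 - 37)*E(1, -1) = (44 - 37)*(11/4 + 8*1*(-1)) = 7*(11/4 - 8) = 7*(-21/4) = -147/4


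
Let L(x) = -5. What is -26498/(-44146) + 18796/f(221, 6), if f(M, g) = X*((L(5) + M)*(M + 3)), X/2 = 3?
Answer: 1065280451/1601970048 ≈ 0.66498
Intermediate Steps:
X = 6 (X = 2*3 = 6)
f(M, g) = 6*(-5 + M)*(3 + M) (f(M, g) = 6*((-5 + M)*(M + 3)) = 6*((-5 + M)*(3 + M)) = 6*(-5 + M)*(3 + M))
-26498/(-44146) + 18796/f(221, 6) = -26498/(-44146) + 18796/(-90 - 12*221 + 6*221**2) = -26498*(-1/44146) + 18796/(-90 - 2652 + 6*48841) = 13249/22073 + 18796/(-90 - 2652 + 293046) = 13249/22073 + 18796/290304 = 13249/22073 + 18796*(1/290304) = 13249/22073 + 4699/72576 = 1065280451/1601970048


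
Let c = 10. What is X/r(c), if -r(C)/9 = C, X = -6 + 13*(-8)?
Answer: 11/9 ≈ 1.2222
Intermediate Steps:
X = -110 (X = -6 - 104 = -110)
r(C) = -9*C
X/r(c) = -110/((-9*10)) = -110/(-90) = -110*(-1/90) = 11/9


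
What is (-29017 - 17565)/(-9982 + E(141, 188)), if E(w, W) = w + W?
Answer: 46582/9653 ≈ 4.8257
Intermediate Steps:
E(w, W) = W + w
(-29017 - 17565)/(-9982 + E(141, 188)) = (-29017 - 17565)/(-9982 + (188 + 141)) = -46582/(-9982 + 329) = -46582/(-9653) = -46582*(-1/9653) = 46582/9653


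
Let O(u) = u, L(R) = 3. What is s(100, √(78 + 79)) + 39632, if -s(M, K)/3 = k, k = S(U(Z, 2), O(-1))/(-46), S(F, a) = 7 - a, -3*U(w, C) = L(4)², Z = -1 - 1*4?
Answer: 911548/23 ≈ 39633.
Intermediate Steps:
Z = -5 (Z = -1 - 4 = -5)
U(w, C) = -3 (U(w, C) = -⅓*3² = -⅓*9 = -3)
k = -4/23 (k = (7 - 1*(-1))/(-46) = (7 + 1)*(-1/46) = 8*(-1/46) = -4/23 ≈ -0.17391)
s(M, K) = 12/23 (s(M, K) = -3*(-4/23) = 12/23)
s(100, √(78 + 79)) + 39632 = 12/23 + 39632 = 911548/23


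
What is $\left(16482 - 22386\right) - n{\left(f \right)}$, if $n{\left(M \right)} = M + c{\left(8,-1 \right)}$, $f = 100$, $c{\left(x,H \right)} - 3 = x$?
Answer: $-6015$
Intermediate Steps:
$c{\left(x,H \right)} = 3 + x$
$n{\left(M \right)} = 11 + M$ ($n{\left(M \right)} = M + \left(3 + 8\right) = M + 11 = 11 + M$)
$\left(16482 - 22386\right) - n{\left(f \right)} = \left(16482 - 22386\right) - \left(11 + 100\right) = -5904 - 111 = -6015$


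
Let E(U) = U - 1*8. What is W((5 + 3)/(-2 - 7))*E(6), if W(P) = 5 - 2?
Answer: -6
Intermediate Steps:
W(P) = 3
E(U) = -8 + U (E(U) = U - 8 = -8 + U)
W((5 + 3)/(-2 - 7))*E(6) = 3*(-8 + 6) = 3*(-2) = -6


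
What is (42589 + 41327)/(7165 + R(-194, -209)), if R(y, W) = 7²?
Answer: 41958/3607 ≈ 11.632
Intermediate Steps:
R(y, W) = 49
(42589 + 41327)/(7165 + R(-194, -209)) = (42589 + 41327)/(7165 + 49) = 83916/7214 = 83916*(1/7214) = 41958/3607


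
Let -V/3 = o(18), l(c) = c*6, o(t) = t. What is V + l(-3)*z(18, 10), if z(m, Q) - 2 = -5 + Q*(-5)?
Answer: 900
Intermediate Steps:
z(m, Q) = -3 - 5*Q (z(m, Q) = 2 + (-5 + Q*(-5)) = 2 + (-5 - 5*Q) = -3 - 5*Q)
l(c) = 6*c
V = -54 (V = -3*18 = -54)
V + l(-3)*z(18, 10) = -54 + (6*(-3))*(-3 - 5*10) = -54 - 18*(-3 - 50) = -54 - 18*(-53) = -54 + 954 = 900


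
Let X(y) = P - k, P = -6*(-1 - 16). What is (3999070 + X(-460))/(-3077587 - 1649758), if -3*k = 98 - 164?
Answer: -799830/945469 ≈ -0.84596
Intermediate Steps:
P = 102 (P = -6*(-17) = 102)
k = 22 (k = -(98 - 164)/3 = -⅓*(-66) = 22)
X(y) = 80 (X(y) = 102 - 1*22 = 102 - 22 = 80)
(3999070 + X(-460))/(-3077587 - 1649758) = (3999070 + 80)/(-3077587 - 1649758) = 3999150/(-4727345) = 3999150*(-1/4727345) = -799830/945469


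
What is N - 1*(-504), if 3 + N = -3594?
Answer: -3093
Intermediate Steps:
N = -3597 (N = -3 - 3594 = -3597)
N - 1*(-504) = -3597 - 1*(-504) = -3597 + 504 = -3093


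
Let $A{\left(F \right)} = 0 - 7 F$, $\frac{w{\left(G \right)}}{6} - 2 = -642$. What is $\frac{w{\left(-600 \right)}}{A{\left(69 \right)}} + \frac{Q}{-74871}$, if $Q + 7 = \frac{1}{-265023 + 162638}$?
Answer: $\frac{9812169576856}{1234172440935} \approx 7.9504$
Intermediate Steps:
$w{\left(G \right)} = -3840$ ($w{\left(G \right)} = 12 + 6 \left(-642\right) = 12 - 3852 = -3840$)
$Q = - \frac{716696}{102385}$ ($Q = -7 + \frac{1}{-265023 + 162638} = -7 + \frac{1}{-102385} = -7 - \frac{1}{102385} = - \frac{716696}{102385} \approx -7.0$)
$A{\left(F \right)} = - 7 F$
$\frac{w{\left(-600 \right)}}{A{\left(69 \right)}} + \frac{Q}{-74871} = - \frac{3840}{\left(-7\right) 69} - \frac{716696}{102385 \left(-74871\right)} = - \frac{3840}{-483} - - \frac{716696}{7665667335} = \left(-3840\right) \left(- \frac{1}{483}\right) + \frac{716696}{7665667335} = \frac{1280}{161} + \frac{716696}{7665667335} = \frac{9812169576856}{1234172440935}$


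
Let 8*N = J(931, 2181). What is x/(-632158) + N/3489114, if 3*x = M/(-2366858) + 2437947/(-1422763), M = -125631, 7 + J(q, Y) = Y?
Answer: 7405045894271988155/94019615788425909473112 ≈ 7.8761e-5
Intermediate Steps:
J(q, Y) = -7 + Y
N = 1087/4 (N = (-7 + 2181)/8 = (⅛)*2174 = 1087/4 ≈ 271.75)
x = -1863843740691/3367477988654 (x = (-125631/(-2366858) + 2437947/(-1422763))/3 = (-125631*(-1/2366858) + 2437947*(-1/1422763))/3 = (125631/2366858 - 2437947/1422763)/3 = (⅓)*(-5591531222073/3367477988654) = -1863843740691/3367477988654 ≈ -0.55348)
x/(-632158) + N/3489114 = -1863843740691/3367477988654/(-632158) + (1087/4)/3489114 = -1863843740691/3367477988654*(-1/632158) + (1087/4)*(1/3489114) = 1863843740691/2128778150351535332 + 1087/13956456 = 7405045894271988155/94019615788425909473112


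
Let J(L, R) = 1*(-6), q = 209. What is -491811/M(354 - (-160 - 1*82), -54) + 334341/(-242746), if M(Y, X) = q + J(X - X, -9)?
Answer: -84062649/34678 ≈ -2424.1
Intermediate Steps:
J(L, R) = -6
M(Y, X) = 203 (M(Y, X) = 209 - 6 = 203)
-491811/M(354 - (-160 - 1*82), -54) + 334341/(-242746) = -491811/203 + 334341/(-242746) = -491811*1/203 + 334341*(-1/242746) = -16959/7 - 47763/34678 = -84062649/34678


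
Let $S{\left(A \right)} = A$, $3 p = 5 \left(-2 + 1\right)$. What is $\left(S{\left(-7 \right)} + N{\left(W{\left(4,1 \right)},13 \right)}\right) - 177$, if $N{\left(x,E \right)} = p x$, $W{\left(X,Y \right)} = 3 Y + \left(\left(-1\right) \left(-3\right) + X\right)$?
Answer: $- \frac{602}{3} \approx -200.67$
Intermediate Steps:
$p = - \frac{5}{3}$ ($p = \frac{5 \left(-2 + 1\right)}{3} = \frac{5 \left(-1\right)}{3} = \frac{1}{3} \left(-5\right) = - \frac{5}{3} \approx -1.6667$)
$W{\left(X,Y \right)} = 3 + X + 3 Y$ ($W{\left(X,Y \right)} = 3 Y + \left(3 + X\right) = 3 + X + 3 Y$)
$N{\left(x,E \right)} = - \frac{5 x}{3}$
$\left(S{\left(-7 \right)} + N{\left(W{\left(4,1 \right)},13 \right)}\right) - 177 = \left(-7 - \frac{5 \left(3 + 4 + 3 \cdot 1\right)}{3}\right) - 177 = \left(-7 - \frac{5 \left(3 + 4 + 3\right)}{3}\right) - 177 = \left(-7 - \frac{50}{3}\right) - 177 = - \frac{71}{3} - 177 = - \frac{602}{3}$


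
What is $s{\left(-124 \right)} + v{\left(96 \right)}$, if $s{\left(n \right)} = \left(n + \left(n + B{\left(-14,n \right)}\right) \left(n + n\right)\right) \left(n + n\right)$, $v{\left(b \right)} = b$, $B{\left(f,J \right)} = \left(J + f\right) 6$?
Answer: $-58520960$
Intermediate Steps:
$B{\left(f,J \right)} = 6 J + 6 f$
$s{\left(n \right)} = 2 n \left(n + 2 n \left(-84 + 7 n\right)\right)$ ($s{\left(n \right)} = \left(n + \left(n + \left(6 n + 6 \left(-14\right)\right)\right) \left(n + n\right)\right) \left(n + n\right) = \left(n + \left(n + \left(6 n - 84\right)\right) 2 n\right) 2 n = \left(n + \left(n + \left(-84 + 6 n\right)\right) 2 n\right) 2 n = \left(n + \left(-84 + 7 n\right) 2 n\right) 2 n = \left(n + 2 n \left(-84 + 7 n\right)\right) 2 n = 2 n \left(n + 2 n \left(-84 + 7 n\right)\right)$)
$s{\left(-124 \right)} + v{\left(96 \right)} = \left(-124\right)^{2} \left(-334 + 28 \left(-124\right)\right) + 96 = 15376 \left(-334 - 3472\right) + 96 = 15376 \left(-3806\right) + 96 = -58521056 + 96 = -58520960$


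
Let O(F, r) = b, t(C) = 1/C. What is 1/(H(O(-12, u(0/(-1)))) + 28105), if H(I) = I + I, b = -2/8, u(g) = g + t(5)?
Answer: 2/56209 ≈ 3.5581e-5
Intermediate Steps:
u(g) = 1/5 + g (u(g) = g + 1/5 = 1/5 + g)
b = -1/4 (b = -2*1/8 = -1/4 ≈ -0.25000)
O(F, r) = -1/4
H(I) = 2*I
1/(H(O(-12, u(0/(-1)))) + 28105) = 1/(2*(-1/4) + 28105) = 1/(-1/2 + 28105) = 1/(56209/2) = 2/56209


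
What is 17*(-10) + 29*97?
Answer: 2643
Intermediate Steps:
17*(-10) + 29*97 = -170 + 2813 = 2643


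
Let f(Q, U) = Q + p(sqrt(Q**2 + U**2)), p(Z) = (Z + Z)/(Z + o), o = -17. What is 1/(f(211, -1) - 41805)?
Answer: -919869179/38259186872302 - 17*sqrt(44522)/38259186872302 ≈ -2.4043e-5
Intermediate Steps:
p(Z) = 2*Z/(-17 + Z) (p(Z) = (Z + Z)/(Z - 17) = (2*Z)/(-17 + Z) = 2*Z/(-17 + Z))
f(Q, U) = Q + 2*sqrt(Q**2 + U**2)/(-17 + sqrt(Q**2 + U**2))
1/(f(211, -1) - 41805) = 1/((2*sqrt(211**2 + (-1)**2) + 211*(-17 + sqrt(211**2 + (-1)**2)))/(-17 + sqrt(211**2 + (-1)**2)) - 41805) = 1/((2*sqrt(44521 + 1) + 211*(-17 + sqrt(44521 + 1)))/(-17 + sqrt(44521 + 1)) - 41805) = 1/((2*sqrt(44522) + 211*(-17 + sqrt(44522)))/(-17 + sqrt(44522)) - 41805) = 1/((2*sqrt(44522) + (-3587 + 211*sqrt(44522)))/(-17 + sqrt(44522)) - 41805) = 1/((-3587 + 213*sqrt(44522))/(-17 + sqrt(44522)) - 41805) = 1/(-41805 + (-3587 + 213*sqrt(44522))/(-17 + sqrt(44522)))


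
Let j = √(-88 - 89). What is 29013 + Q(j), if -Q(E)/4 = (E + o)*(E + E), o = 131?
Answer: 30429 - 1048*I*√177 ≈ 30429.0 - 13943.0*I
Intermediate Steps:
j = I*√177 (j = √(-177) = I*√177 ≈ 13.304*I)
Q(E) = -8*E*(131 + E) (Q(E) = -4*(E + 131)*(E + E) = -4*(131 + E)*2*E = -8*E*(131 + E))
29013 + Q(j) = 29013 - 8*I*√177*(131 + I*√177)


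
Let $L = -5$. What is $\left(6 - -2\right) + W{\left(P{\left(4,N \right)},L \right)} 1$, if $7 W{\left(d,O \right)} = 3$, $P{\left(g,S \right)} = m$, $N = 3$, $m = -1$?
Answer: $\frac{59}{7} \approx 8.4286$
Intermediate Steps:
$P{\left(g,S \right)} = -1$
$W{\left(d,O \right)} = \frac{3}{7}$ ($W{\left(d,O \right)} = \frac{1}{7} \cdot 3 = \frac{3}{7}$)
$\left(6 - -2\right) + W{\left(P{\left(4,N \right)},L \right)} 1 = \left(6 - -2\right) + \frac{3}{7} \cdot 1 = \left(6 + 2\right) + \frac{3}{7} = 8 + \frac{3}{7} = \frac{59}{7}$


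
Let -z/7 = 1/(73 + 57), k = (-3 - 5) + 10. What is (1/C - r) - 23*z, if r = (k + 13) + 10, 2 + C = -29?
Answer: -95889/4030 ≈ -23.794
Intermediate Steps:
C = -31 (C = -2 - 29 = -31)
k = 2 (k = -8 + 10 = 2)
z = -7/130 (z = -7/(73 + 57) = -7/130 ≈ -0.053846)
r = 25 (r = (2 + 13) + 10 = 15 + 10 = 25)
(1/C - r) - 23*z = (1/(-31) - 1*25) - 23*(-7/130) = (-1/31 - 25) + 161/130 = -776/31 + 161/130 = -95889/4030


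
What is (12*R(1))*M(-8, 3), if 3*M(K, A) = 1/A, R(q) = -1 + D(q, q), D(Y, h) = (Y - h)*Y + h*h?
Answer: 0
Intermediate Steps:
D(Y, h) = h² + Y*(Y - h) (D(Y, h) = Y*(Y - h) + h² = h² + Y*(Y - h))
R(q) = -1 + q² (R(q) = -1 + (q² + q² - q*q) = -1 + (q² + q² - q²) = -1 + q²)
M(K, A) = 1/(3*A)
(12*R(1))*M(-8, 3) = (12*(-1 + 1²))*((⅓)/3) = (12*(-1 + 1))*((⅓)*(⅓)) = (12*0)*(⅑) = 0*(⅑) = 0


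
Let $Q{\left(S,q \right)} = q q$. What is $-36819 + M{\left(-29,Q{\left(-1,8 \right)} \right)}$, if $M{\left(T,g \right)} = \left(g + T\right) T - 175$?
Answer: $-38009$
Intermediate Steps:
$Q{\left(S,q \right)} = q^{2}$
$M{\left(T,g \right)} = -175 + T \left(T + g\right)$ ($M{\left(T,g \right)} = \left(T + g\right) T - 175 = T \left(T + g\right) - 175 = -175 + T \left(T + g\right)$)
$-36819 + M{\left(-29,Q{\left(-1,8 \right)} \right)} = -36819 - \left(175 - 841 + 1856\right) = -36819 - 1190 = -38009$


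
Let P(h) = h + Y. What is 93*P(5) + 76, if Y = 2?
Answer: 727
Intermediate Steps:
P(h) = 2 + h (P(h) = h + 2 = 2 + h)
93*P(5) + 76 = 93*(2 + 5) + 76 = 93*7 + 76 = 651 + 76 = 727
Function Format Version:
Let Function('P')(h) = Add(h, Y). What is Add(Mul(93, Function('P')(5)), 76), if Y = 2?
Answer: 727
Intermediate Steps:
Function('P')(h) = Add(2, h) (Function('P')(h) = Add(h, 2) = Add(2, h))
Add(Mul(93, Function('P')(5)), 76) = Add(Mul(93, Add(2, 5)), 76) = Add(Mul(93, 7), 76) = Add(651, 76) = 727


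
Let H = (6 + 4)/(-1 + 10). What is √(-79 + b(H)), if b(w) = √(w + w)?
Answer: √(-711 + 6*√5)/3 ≈ 8.8039*I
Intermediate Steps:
H = 10/9 ≈ 1.1111
b(w) = √2*√w (b(w) = √(2*w) = √2*√w)
√(-79 + b(H)) = √(-79 + √2*√(10/9)) = √(-79 + √2*(√10/3)) = √(-79 + 2*√5/3)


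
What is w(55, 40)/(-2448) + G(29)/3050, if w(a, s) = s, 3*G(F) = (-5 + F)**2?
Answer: 21751/466650 ≈ 0.046611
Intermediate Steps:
G(F) = (-5 + F)**2/3
w(55, 40)/(-2448) + G(29)/3050 = 40/(-2448) + ((-5 + 29)**2/3)/3050 = 40*(-1/2448) + ((1/3)*24**2)*(1/3050) = -5/306 + ((1/3)*576)*(1/3050) = -5/306 + 192*(1/3050) = -5/306 + 96/1525 = 21751/466650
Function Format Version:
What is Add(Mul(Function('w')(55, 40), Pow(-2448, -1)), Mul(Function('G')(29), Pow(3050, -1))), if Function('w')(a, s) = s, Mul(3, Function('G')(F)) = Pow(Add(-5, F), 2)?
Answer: Rational(21751, 466650) ≈ 0.046611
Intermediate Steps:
Function('G')(F) = Mul(Rational(1, 3), Pow(Add(-5, F), 2))
Add(Mul(Function('w')(55, 40), Pow(-2448, -1)), Mul(Function('G')(29), Pow(3050, -1))) = Add(Mul(40, Pow(-2448, -1)), Mul(Mul(Rational(1, 3), Pow(Add(-5, 29), 2)), Pow(3050, -1))) = Add(Mul(40, Rational(-1, 2448)), Mul(Mul(Rational(1, 3), Pow(24, 2)), Rational(1, 3050))) = Add(Rational(-5, 306), Mul(Mul(Rational(1, 3), 576), Rational(1, 3050))) = Add(Rational(-5, 306), Mul(192, Rational(1, 3050))) = Add(Rational(-5, 306), Rational(96, 1525)) = Rational(21751, 466650)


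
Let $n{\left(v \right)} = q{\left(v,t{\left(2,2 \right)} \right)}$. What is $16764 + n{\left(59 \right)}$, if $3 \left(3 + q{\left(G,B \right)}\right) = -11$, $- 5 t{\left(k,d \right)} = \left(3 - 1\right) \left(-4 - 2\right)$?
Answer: $\frac{50272}{3} \approx 16757.0$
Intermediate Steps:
$t{\left(k,d \right)} = \frac{12}{5}$ ($t{\left(k,d \right)} = - \frac{\left(3 - 1\right) \left(-4 - 2\right)}{5} = - \frac{2 \left(-6\right)}{5} = \left(- \frac{1}{5}\right) \left(-12\right) = \frac{12}{5}$)
$q{\left(G,B \right)} = - \frac{20}{3}$ ($q{\left(G,B \right)} = -3 + \frac{1}{3} \left(-11\right) = -3 - \frac{11}{3} = - \frac{20}{3}$)
$n{\left(v \right)} = - \frac{20}{3}$
$16764 + n{\left(59 \right)} = 16764 - \frac{20}{3} = \frac{50272}{3}$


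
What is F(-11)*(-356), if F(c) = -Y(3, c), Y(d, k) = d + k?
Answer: -2848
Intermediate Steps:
F(c) = -3 - c (F(c) = -(3 + c) = -3 - c)
F(-11)*(-356) = (-3 - 1*(-11))*(-356) = (-3 + 11)*(-356) = 8*(-356) = -2848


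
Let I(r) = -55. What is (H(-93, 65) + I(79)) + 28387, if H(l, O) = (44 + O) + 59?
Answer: 28500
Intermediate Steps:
H(l, O) = 103 + O
(H(-93, 65) + I(79)) + 28387 = ((103 + 65) - 55) + 28387 = (168 - 55) + 28387 = 113 + 28387 = 28500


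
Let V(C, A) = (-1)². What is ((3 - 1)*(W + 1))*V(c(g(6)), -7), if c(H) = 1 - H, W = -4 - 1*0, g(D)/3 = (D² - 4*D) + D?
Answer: -6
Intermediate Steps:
g(D) = -9*D + 3*D² (g(D) = 3*((D² - 4*D) + D) = 3*(D² - 3*D) = -9*D + 3*D²)
W = -4 (W = -4 + 0 = -4)
V(C, A) = 1
((3 - 1)*(W + 1))*V(c(g(6)), -7) = ((3 - 1)*(-4 + 1))*1 = (2*(-3))*1 = -6*1 = -6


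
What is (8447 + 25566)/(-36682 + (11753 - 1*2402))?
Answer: -34013/27331 ≈ -1.2445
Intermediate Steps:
(8447 + 25566)/(-36682 + (11753 - 1*2402)) = 34013/(-36682 + (11753 - 2402)) = 34013/(-36682 + 9351) = 34013/(-27331) = 34013*(-1/27331) = -34013/27331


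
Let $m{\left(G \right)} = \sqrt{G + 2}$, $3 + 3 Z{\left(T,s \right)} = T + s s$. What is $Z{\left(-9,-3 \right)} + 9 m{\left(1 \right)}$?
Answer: $-1 + 9 \sqrt{3} \approx 14.588$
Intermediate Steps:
$Z{\left(T,s \right)} = -1 + \frac{T}{3} + \frac{s^{2}}{3}$ ($Z{\left(T,s \right)} = -1 + \frac{T + s s}{3} = -1 + \frac{T + s^{2}}{3} = -1 + \left(\frac{T}{3} + \frac{s^{2}}{3}\right) = -1 + \frac{T}{3} + \frac{s^{2}}{3}$)
$m{\left(G \right)} = \sqrt{2 + G}$
$Z{\left(-9,-3 \right)} + 9 m{\left(1 \right)} = \left(-1 + \frac{1}{3} \left(-9\right) + \frac{\left(-3\right)^{2}}{3}\right) + 9 \sqrt{2 + 1} = \left(-1 - 3 + \frac{1}{3} \cdot 9\right) + 9 \sqrt{3} = \left(-1 - 3 + 3\right) + 9 \sqrt{3} = -1 + 9 \sqrt{3}$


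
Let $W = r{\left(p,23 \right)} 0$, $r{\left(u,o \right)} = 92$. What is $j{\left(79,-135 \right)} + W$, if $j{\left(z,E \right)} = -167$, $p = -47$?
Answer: $-167$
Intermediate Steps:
$W = 0$ ($W = 92 \cdot 0 = 0$)
$j{\left(79,-135 \right)} + W = -167 + 0 = -167$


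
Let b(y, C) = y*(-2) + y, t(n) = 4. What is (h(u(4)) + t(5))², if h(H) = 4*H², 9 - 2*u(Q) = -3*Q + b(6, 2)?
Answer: 537289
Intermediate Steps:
b(y, C) = -y (b(y, C) = -2*y + y = -y)
u(Q) = 15/2 + 3*Q/2 (u(Q) = 9/2 - (-3*Q - 1*6)/2 = 9/2 - (-3*Q - 6)/2 = 9/2 - (-6 - 3*Q)/2 = 9/2 + (3 + 3*Q/2) = 15/2 + 3*Q/2)
(h(u(4)) + t(5))² = (4*(15/2 + (3/2)*4)² + 4)² = (4*(15/2 + 6)² + 4)² = (4*(27/2)² + 4)² = (4*(729/4) + 4)² = (729 + 4)² = 733² = 537289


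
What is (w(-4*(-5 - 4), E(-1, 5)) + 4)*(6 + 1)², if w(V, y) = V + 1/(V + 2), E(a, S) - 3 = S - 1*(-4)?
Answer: 74529/38 ≈ 1961.3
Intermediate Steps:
E(a, S) = 7 + S (E(a, S) = 3 + (S - 1*(-4)) = 3 + (S + 4) = 3 + (4 + S) = 7 + S)
w(V, y) = V + 1/(2 + V)
(w(-4*(-5 - 4), E(-1, 5)) + 4)*(6 + 1)² = ((1 + (-4*(-5 - 4))² + 2*(-4*(-5 - 4)))/(2 - 4*(-5 - 4)) + 4)*(6 + 1)² = ((1 + (-4*(-9))² + 2*(-4*(-9)))/(2 - 4*(-9)) + 4)*7² = ((1 + 36² + 2*36)/(2 + 36) + 4)*49 = ((1 + 1296 + 72)/38 + 4)*49 = ((1/38)*1369 + 4)*49 = (1369/38 + 4)*49 = (1521/38)*49 = 74529/38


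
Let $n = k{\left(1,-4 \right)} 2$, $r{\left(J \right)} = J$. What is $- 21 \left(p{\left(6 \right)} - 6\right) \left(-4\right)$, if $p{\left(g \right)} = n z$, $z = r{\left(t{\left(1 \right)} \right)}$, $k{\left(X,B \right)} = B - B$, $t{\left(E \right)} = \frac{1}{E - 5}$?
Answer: $-504$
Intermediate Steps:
$t{\left(E \right)} = \frac{1}{-5 + E}$
$k{\left(X,B \right)} = 0$
$n = 0$ ($n = 0 \cdot 2 = 0$)
$z = - \frac{1}{4}$ ($z = \frac{1}{-5 + 1} = \frac{1}{-4} = - \frac{1}{4} \approx -0.25$)
$p{\left(g \right)} = 0$ ($p{\left(g \right)} = 0 \left(- \frac{1}{4}\right) = 0$)
$- 21 \left(p{\left(6 \right)} - 6\right) \left(-4\right) = - 21 \left(0 - 6\right) \left(-4\right) = \left(-21\right) \left(-6\right) \left(-4\right) = 126 \left(-4\right) = -504$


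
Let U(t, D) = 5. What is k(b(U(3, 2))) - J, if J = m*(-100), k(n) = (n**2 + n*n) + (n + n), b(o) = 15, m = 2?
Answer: 680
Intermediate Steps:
k(n) = 2*n + 2*n**2 (k(n) = (n**2 + n**2) + 2*n = 2*n**2 + 2*n = 2*n + 2*n**2)
J = -200 (J = 2*(-100) = -200)
k(b(U(3, 2))) - J = 2*15*(1 + 15) - 1*(-200) = 2*15*16 + 200 = 480 + 200 = 680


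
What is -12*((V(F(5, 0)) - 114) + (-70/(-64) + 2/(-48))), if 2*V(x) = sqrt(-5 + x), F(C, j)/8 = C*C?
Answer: 10843/8 - 6*sqrt(195) ≈ 1271.6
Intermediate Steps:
F(C, j) = 8*C**2 (F(C, j) = 8*(C*C) = 8*C**2)
V(x) = sqrt(-5 + x)/2
-12*((V(F(5, 0)) - 114) + (-70/(-64) + 2/(-48))) = -12*((sqrt(-5 + 8*5**2)/2 - 114) + (-70/(-64) + 2/(-48))) = -12*((sqrt(-5 + 8*25)/2 - 114) + (-70*(-1/64) + 2*(-1/48))) = -12*((sqrt(-5 + 200)/2 - 114) + (35/32 - 1/24)) = -12*((sqrt(195)/2 - 114) + 101/96) = -12*((-114 + sqrt(195)/2) + 101/96) = -12*(-10843/96 + sqrt(195)/2) = 10843/8 - 6*sqrt(195)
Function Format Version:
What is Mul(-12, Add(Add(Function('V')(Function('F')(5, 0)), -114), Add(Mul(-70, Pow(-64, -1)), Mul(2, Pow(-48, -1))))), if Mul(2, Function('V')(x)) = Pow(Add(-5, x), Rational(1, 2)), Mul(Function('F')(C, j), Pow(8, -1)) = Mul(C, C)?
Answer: Add(Rational(10843, 8), Mul(-6, Pow(195, Rational(1, 2)))) ≈ 1271.6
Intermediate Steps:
Function('F')(C, j) = Mul(8, Pow(C, 2)) (Function('F')(C, j) = Mul(8, Mul(C, C)) = Mul(8, Pow(C, 2)))
Function('V')(x) = Mul(Rational(1, 2), Pow(Add(-5, x), Rational(1, 2)))
Mul(-12, Add(Add(Function('V')(Function('F')(5, 0)), -114), Add(Mul(-70, Pow(-64, -1)), Mul(2, Pow(-48, -1))))) = Mul(-12, Add(Add(Mul(Rational(1, 2), Pow(Add(-5, Mul(8, Pow(5, 2))), Rational(1, 2))), -114), Add(Mul(-70, Pow(-64, -1)), Mul(2, Pow(-48, -1))))) = Mul(-12, Add(Add(Mul(Rational(1, 2), Pow(Add(-5, Mul(8, 25)), Rational(1, 2))), -114), Add(Mul(-70, Rational(-1, 64)), Mul(2, Rational(-1, 48))))) = Mul(-12, Add(Add(Mul(Rational(1, 2), Pow(Add(-5, 200), Rational(1, 2))), -114), Add(Rational(35, 32), Rational(-1, 24)))) = Mul(-12, Add(Add(Mul(Rational(1, 2), Pow(195, Rational(1, 2))), -114), Rational(101, 96))) = Mul(-12, Add(Add(-114, Mul(Rational(1, 2), Pow(195, Rational(1, 2)))), Rational(101, 96))) = Mul(-12, Add(Rational(-10843, 96), Mul(Rational(1, 2), Pow(195, Rational(1, 2))))) = Add(Rational(10843, 8), Mul(-6, Pow(195, Rational(1, 2))))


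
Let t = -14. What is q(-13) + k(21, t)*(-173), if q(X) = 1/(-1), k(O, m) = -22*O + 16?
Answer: 77157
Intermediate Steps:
k(O, m) = 16 - 22*O
q(X) = -1
q(-13) + k(21, t)*(-173) = -1 + (16 - 22*21)*(-173) = -1 + (16 - 462)*(-173) = -1 - 446*(-173) = -1 + 77158 = 77157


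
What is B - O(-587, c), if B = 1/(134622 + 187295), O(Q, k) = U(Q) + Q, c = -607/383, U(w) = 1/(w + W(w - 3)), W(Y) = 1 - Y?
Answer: 755539203/1287668 ≈ 586.75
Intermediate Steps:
U(w) = 1/4 (U(w) = 1/(w + (1 - (w - 3))) = 1/(w + (1 - (-3 + w))) = 1/(w + (1 + (3 - w))) = 1/(w + (4 - w)) = 1/4)
c = -607/383 (c = -607*1/383 = -607/383 ≈ -1.5849)
O(Q, k) = 1/4 + Q
B = 1/321917 ≈ 3.1064e-6
B - O(-587, c) = 1/321917 - (1/4 - 587) = 1/321917 - 1*(-2347/4) = 1/321917 + 2347/4 = 755539203/1287668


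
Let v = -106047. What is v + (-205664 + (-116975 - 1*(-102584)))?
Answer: -326102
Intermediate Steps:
v + (-205664 + (-116975 - 1*(-102584))) = -106047 + (-205664 + (-116975 - 1*(-102584))) = -106047 + (-205664 + (-116975 + 102584)) = -106047 + (-205664 - 14391) = -106047 - 220055 = -326102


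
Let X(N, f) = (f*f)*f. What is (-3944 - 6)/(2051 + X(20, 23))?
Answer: -1975/7109 ≈ -0.27782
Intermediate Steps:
X(N, f) = f³ (X(N, f) = f²*f = f³)
(-3944 - 6)/(2051 + X(20, 23)) = (-3944 - 6)/(2051 + 23³) = -3950/(2051 + 12167) = -3950/14218 = -3950*1/14218 = -1975/7109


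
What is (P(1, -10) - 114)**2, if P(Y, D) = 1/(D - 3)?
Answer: 2199289/169 ≈ 13014.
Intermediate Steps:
P(Y, D) = 1/(-3 + D)
(P(1, -10) - 114)**2 = (1/(-3 - 10) - 114)**2 = (1/(-13) - 114)**2 = (-1/13 - 114)**2 = (-1483/13)**2 = 2199289/169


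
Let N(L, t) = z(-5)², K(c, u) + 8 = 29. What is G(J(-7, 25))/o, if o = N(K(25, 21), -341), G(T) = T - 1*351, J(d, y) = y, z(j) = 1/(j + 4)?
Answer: -326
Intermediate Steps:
z(j) = 1/(4 + j)
G(T) = -351 + T (G(T) = T - 351 = -351 + T)
K(c, u) = 21 (K(c, u) = -8 + 29 = 21)
N(L, t) = 1 (N(L, t) = (1/(4 - 5))² = (1/(-1))² = (-1)² = 1)
o = 1
G(J(-7, 25))/o = (-351 + 25)/1 = -326*1 = -326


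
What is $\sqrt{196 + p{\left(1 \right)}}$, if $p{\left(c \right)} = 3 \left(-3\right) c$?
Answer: $\sqrt{187} \approx 13.675$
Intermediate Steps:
$p{\left(c \right)} = - 9 c$
$\sqrt{196 + p{\left(1 \right)}} = \sqrt{196 - 9} = \sqrt{187}$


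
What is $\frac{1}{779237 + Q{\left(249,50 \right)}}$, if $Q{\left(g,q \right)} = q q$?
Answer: $\frac{1}{781737} \approx 1.2792 \cdot 10^{-6}$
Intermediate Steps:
$Q{\left(g,q \right)} = q^{2}$
$\frac{1}{779237 + Q{\left(249,50 \right)}} = \frac{1}{779237 + 50^{2}} = \frac{1}{779237 + 2500} = \frac{1}{781737}$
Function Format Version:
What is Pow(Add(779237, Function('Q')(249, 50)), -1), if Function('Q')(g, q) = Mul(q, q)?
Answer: Rational(1, 781737) ≈ 1.2792e-6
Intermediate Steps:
Function('Q')(g, q) = Pow(q, 2)
Pow(Add(779237, Function('Q')(249, 50)), -1) = Pow(Add(779237, Pow(50, 2)), -1) = Pow(Add(779237, 2500), -1) = Pow(781737, -1) = Rational(1, 781737)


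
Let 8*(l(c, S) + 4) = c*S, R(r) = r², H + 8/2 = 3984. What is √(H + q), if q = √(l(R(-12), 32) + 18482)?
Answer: √(3980 + √19054) ≈ 64.172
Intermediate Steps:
H = 3980 (H = -4 + 3984 = 3980)
l(c, S) = -4 + S*c/8 (l(c, S) = -4 + (c*S)/8 = -4 + (S*c)/8 = -4 + S*c/8)
q = √19054 (q = √((-4 + (⅛)*32*(-12)²) + 18482) = √((-4 + (⅛)*32*144) + 18482) = √((-4 + 576) + 18482) = √(572 + 18482) = √19054 ≈ 138.04)
√(H + q) = √(3980 + √19054)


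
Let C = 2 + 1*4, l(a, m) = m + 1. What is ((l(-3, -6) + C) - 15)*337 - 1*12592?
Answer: -17310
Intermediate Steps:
l(a, m) = 1 + m
C = 6 (C = 2 + 4 = 6)
((l(-3, -6) + C) - 15)*337 - 1*12592 = (((1 - 6) + 6) - 15)*337 - 1*12592 = ((-5 + 6) - 15)*337 - 12592 = (1 - 15)*337 - 12592 = -14*337 - 12592 = -4718 - 12592 = -17310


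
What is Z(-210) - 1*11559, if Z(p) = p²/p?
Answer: -11769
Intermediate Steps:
Z(p) = p
Z(-210) - 1*11559 = -210 - 1*11559 = -210 - 11559 = -11769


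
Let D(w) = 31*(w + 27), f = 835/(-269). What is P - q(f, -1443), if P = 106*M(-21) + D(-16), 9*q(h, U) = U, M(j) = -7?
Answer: -722/3 ≈ -240.67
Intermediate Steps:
f = -835/269 (f = 835*(-1/269) = -835/269 ≈ -3.1041)
q(h, U) = U/9
D(w) = 837 + 31*w (D(w) = 31*(27 + w) = 837 + 31*w)
P = -401 (P = 106*(-7) + (837 + 31*(-16)) = -742 + (837 - 496) = -742 + 341 = -401)
P - q(f, -1443) = -401 - (-1443)/9 = -401 - 1*(-481/3) = -401 + 481/3 = -722/3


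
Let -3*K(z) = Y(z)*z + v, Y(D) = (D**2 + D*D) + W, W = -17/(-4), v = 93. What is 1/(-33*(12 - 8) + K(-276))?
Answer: 1/14016612 ≈ 7.1344e-8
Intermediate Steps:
W = 17/4 (W = -17*(-1/4) = 17/4 ≈ 4.2500)
Y(D) = 17/4 + 2*D**2 (Y(D) = (D**2 + D*D) + 17/4 = (D**2 + D**2) + 17/4 = 2*D**2 + 17/4 = 17/4 + 2*D**2)
K(z) = -31 - z*(17/4 + 2*z**2)/3 (K(z) = -((17/4 + 2*z**2)*z + 93)/3 = -(z*(17/4 + 2*z**2) + 93)/3 = -(93 + z*(17/4 + 2*z**2))/3 = -31 - z*(17/4 + 2*z**2)/3)
1/(-33*(12 - 8) + K(-276)) = 1/(-33*(12 - 8) + (-31 - 1/12*(-276)*(17 + 8*(-276)**2))) = 1/(-33*4 + (-31 - 1/12*(-276)*(17 + 8*76176))) = 1/(-132 + (-31 - 1/12*(-276)*(17 + 609408))) = 1/(-132 + (-31 - 1/12*(-276)*609425)) = 1/(-132 + (-31 + 14016775)) = 1/(-132 + 14016744) = 1/14016612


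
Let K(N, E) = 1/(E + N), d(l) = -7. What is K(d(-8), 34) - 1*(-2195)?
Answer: 59266/27 ≈ 2195.0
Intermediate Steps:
K(d(-8), 34) - 1*(-2195) = 1/(34 - 7) - 1*(-2195) = 1/27 + 2195 = 59266/27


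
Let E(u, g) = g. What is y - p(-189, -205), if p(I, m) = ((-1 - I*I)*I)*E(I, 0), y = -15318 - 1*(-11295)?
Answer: -4023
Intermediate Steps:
y = -4023 (y = -15318 + 11295 = -4023)
p(I, m) = 0 (p(I, m) = ((-1 - I*I)*I)*0 = ((-1 - I**2)*I)*0 = (I*(-1 - I**2))*0 = 0)
y - p(-189, -205) = -4023 - 1*0 = -4023 + 0 = -4023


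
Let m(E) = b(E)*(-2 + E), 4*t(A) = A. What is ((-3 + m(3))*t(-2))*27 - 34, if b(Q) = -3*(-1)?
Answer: -34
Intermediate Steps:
b(Q) = 3
t(A) = A/4
m(E) = -6 + 3*E (m(E) = 3*(-2 + E) = -6 + 3*E)
((-3 + m(3))*t(-2))*27 - 34 = ((-3 + (-6 + 3*3))*((1/4)*(-2)))*27 - 34 = ((-3 + (-6 + 9))*(-1/2))*27 - 34 = ((-3 + 3)*(-1/2))*27 - 34 = (0*(-1/2))*27 - 34 = 0*27 - 34 = 0 - 34 = -34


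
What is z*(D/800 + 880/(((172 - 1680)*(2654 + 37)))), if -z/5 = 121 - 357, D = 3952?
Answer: 29567523022/5072535 ≈ 5828.9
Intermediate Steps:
z = 1180 (z = -5*(121 - 357) = -5*(-236) = 1180)
z*(D/800 + 880/(((172 - 1680)*(2654 + 37)))) = 1180*(3952/800 + 880/(((172 - 1680)*(2654 + 37)))) = 1180*(3952*(1/800) + 880/((-1508*2691))) = 1180*(247/50 + 880/(-4058028)) = 1180*(247/50 + 880*(-1/4058028)) = 1180*(247/50 - 220/1014507) = 1180*(250572229/50725350) = 29567523022/5072535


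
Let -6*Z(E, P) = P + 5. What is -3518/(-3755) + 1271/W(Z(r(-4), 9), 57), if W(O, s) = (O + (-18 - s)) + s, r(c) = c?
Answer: -14103217/229055 ≈ -61.571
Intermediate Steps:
Z(E, P) = -5/6 - P/6 (Z(E, P) = -(P + 5)/6 = -(5 + P)/6 = -5/6 - P/6)
W(O, s) = -18 + O (W(O, s) = (-18 + O - s) + s = -18 + O)
-3518/(-3755) + 1271/W(Z(r(-4), 9), 57) = -3518/(-3755) + 1271/(-18 + (-5/6 - 1/6*9)) = -3518*(-1/3755) + 1271/(-18 + (-5/6 - 3/2)) = 3518/3755 + 1271/(-18 - 7/3) = 3518/3755 + 1271/(-61/3) = 3518/3755 + 1271*(-3/61) = 3518/3755 - 3813/61 = -14103217/229055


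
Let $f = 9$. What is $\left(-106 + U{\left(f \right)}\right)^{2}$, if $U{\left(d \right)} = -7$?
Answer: $12769$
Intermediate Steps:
$\left(-106 + U{\left(f \right)}\right)^{2} = \left(-106 - 7\right)^{2} = \left(-113\right)^{2} = 12769$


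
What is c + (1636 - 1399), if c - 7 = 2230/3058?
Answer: 374191/1529 ≈ 244.73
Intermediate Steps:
c = 11818/1529 (c = 7 + 2230/3058 = 7 + 2230*(1/3058) = 7 + 1115/1529 = 11818/1529 ≈ 7.7292)
c + (1636 - 1399) = 11818/1529 + (1636 - 1399) = 11818/1529 + 237 = 374191/1529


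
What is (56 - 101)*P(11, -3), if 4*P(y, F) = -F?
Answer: -135/4 ≈ -33.750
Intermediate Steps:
P(y, F) = -F/4 (P(y, F) = (-F)/4 = -F/4)
(56 - 101)*P(11, -3) = (56 - 101)*(-¼*(-3)) = -45*¾ = -135/4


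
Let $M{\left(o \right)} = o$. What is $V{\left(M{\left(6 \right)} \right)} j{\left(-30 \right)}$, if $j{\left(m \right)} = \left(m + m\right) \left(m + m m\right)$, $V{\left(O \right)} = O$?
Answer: $-313200$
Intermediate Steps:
$j{\left(m \right)} = 2 m \left(m + m^{2}\right)$
$V{\left(M{\left(6 \right)} \right)} j{\left(-30 \right)} = 6 \cdot 2 \left(-30\right)^{2} \left(1 - 30\right) = 6 \cdot 2 \cdot 900 \left(-29\right) = 6 \left(-52200\right) = -313200$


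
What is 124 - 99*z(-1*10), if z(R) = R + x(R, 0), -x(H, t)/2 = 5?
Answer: 2104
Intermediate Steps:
x(H, t) = -10 (x(H, t) = -2*5 = -10)
z(R) = -10 + R (z(R) = R - 10 = -10 + R)
124 - 99*z(-1*10) = 124 - 99*(-10 - 1*10) = 124 - 99*(-10 - 10) = 124 - 99*(-20) = 124 + 1980 = 2104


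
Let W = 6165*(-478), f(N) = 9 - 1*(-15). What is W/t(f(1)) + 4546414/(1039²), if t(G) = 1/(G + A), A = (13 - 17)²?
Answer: -127248317424386/1079521 ≈ -1.1787e+8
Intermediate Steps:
A = 16 (A = (-4)² = 16)
f(N) = 24 (f(N) = 9 + 15 = 24)
t(G) = 1/(16 + G) (t(G) = 1/(G + 16) = 1/(16 + G))
W = -2946870
W/t(f(1)) + 4546414/(1039²) = -2946870/(1/(16 + 24)) + 4546414/(1039²) = -2946870/(1/40) + 4546414/1079521 = -2946870/1/40 + 4546414*(1/1079521) = -2946870*40 + 4546414/1079521 = -117874800 + 4546414/1079521 = -127248317424386/1079521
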